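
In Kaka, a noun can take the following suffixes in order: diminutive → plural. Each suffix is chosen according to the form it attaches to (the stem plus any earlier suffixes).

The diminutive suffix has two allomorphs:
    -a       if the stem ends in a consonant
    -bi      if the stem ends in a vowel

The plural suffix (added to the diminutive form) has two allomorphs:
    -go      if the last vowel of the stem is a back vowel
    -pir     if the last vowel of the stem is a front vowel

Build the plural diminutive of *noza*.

*noza*: final sound = /a/, a vowel → -bi → *nozabi*.
The last vowel of the diminutive form *nozabi* is /i/, which is a front vowel, so the plural suffix is -pir, giving *nozabipir*.

nozabipir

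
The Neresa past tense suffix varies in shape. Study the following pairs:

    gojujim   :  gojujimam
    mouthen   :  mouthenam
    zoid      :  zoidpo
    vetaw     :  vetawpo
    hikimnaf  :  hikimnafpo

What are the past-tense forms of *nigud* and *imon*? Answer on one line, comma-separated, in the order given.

The pattern is nasality of the final consonant: -am when the stem ends in a nasal (*gojujim*, *mouthen*); -po when the stem ends in a non-nasal consonant (*zoid*, *vetaw*, *hikimnaf*).
The final consonant of *nigud* is /d/, which is non-nasal, so the suffix is -po, giving *nigudpo*.
Since the final consonant of *imon* is /n/ (a nasal), it takes -am, giving *imonam*.

nigudpo, imonam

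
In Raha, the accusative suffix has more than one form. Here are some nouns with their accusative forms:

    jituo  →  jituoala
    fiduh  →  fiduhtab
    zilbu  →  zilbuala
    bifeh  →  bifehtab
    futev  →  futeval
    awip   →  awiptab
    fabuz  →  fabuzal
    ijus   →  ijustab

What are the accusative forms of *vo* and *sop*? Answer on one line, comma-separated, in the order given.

voala, soptab

The pattern is voicing of the final sound: -tab when the stem ends in a voiceless consonant (*fiduh*, *bifeh*, *awip*, *ijus*); -al when the stem ends in a voiced consonant (*futev*, *fabuz*); -ala when the stem ends in a vowel (*jituo*, *zilbu*).
Since the final sound of *vo* is /o/ (a vowel), it takes -ala, giving *voala*.
The final sound of *sop* is /p/, which is a voiceless consonant, so the suffix is -tab, giving *soptab*.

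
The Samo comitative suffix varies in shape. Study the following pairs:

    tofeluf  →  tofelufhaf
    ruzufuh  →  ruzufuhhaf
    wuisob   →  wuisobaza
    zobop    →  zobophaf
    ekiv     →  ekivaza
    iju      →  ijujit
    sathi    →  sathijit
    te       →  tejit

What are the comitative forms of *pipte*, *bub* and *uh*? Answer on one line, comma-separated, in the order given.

The pattern is voicing of the final sound: -haf when the stem ends in a voiceless consonant (*tofeluf*, *ruzufuh*, *zobop*); -aza when the stem ends in a voiced consonant (*wuisob*, *ekiv*); -jit when the stem ends in a vowel (*iju*, *sathi*, *te*).
The final sound of *pipte* is /e/, which is a vowel, so the suffix is -jit, giving *piptejit*.
*bub*: final sound = /b/, a voiced consonant → -aza → *bubaza*.
*uh* — final sound /h/ (a voiceless consonant) → -haf → *uhhaf*.

piptejit, bubaza, uhhaf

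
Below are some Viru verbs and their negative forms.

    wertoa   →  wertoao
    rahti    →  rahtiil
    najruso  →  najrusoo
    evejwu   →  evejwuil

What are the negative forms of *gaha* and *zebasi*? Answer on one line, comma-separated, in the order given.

gahao, zebasiil

Looking at the last vowel of each stem: -il when the last vowel of the stem is a high vowel (*rahti*, *evejwu*); -o when the last vowel of the stem is a non-high vowel (*wertoa*, *najruso*).
Since the last vowel of *gaha* is /a/ (a non-high vowel), it takes -o, giving *gahao*.
*zebasi*: last vowel = /i/, a high vowel → -il → *zebasiil*.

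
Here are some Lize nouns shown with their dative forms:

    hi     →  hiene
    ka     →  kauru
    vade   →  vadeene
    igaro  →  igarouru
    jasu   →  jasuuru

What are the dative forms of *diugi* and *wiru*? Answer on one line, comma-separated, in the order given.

diugiene, wiruuru

The alternation tracks the last vowel of the stem — -ene when the last vowel of the stem is a front vowel (*hi*, *vade*); -uru when the last vowel of the stem is a back vowel (*ka*, *igaro*, *jasu*).
*diugi*: last vowel = /i/, a front vowel → -ene → *diugiene*.
The last vowel of *wiru* is /u/, which is a back vowel, so the suffix is -uru, giving *wiruuru*.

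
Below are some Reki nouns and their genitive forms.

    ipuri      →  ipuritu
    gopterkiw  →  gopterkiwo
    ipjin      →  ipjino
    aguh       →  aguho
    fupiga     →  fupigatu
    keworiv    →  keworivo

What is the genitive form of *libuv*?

libuvo

The alternation tracks the final sound of the stem — -o when the stem ends in a consonant (*gopterkiw*, *ipjin*, *aguh*, *keworiv*); -tu when the stem ends in a vowel (*ipuri*, *fupiga*).
*libuv*: final sound = /v/, a consonant → -o → *libuvo*.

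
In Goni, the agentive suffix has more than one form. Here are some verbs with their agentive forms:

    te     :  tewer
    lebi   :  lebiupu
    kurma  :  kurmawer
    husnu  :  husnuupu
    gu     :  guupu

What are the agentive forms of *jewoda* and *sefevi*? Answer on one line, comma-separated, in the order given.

jewodawer, sefeviupu

The pattern is height harmony: -upu when the last vowel of the stem is a high vowel (*lebi*, *husnu*, *gu*); -wer when the last vowel of the stem is a non-high vowel (*te*, *kurma*).
*jewoda* — last vowel /a/ (a non-high vowel) → -wer → *jewodawer*.
The last vowel of *sefevi* is /i/, which is a high vowel, so the suffix is -upu, giving *sefeviupu*.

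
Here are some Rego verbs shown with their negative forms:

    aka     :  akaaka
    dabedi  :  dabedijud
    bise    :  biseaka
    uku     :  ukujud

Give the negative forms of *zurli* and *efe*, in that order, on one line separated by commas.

zurlijud, efeaka

The pattern is height harmony: -jud when the last vowel of the stem is a high vowel (*dabedi*, *uku*); -aka when the last vowel of the stem is a non-high vowel (*aka*, *bise*).
Since the last vowel of *zurli* is /i/ (a high vowel), it takes -jud, giving *zurlijud*.
*efe* — last vowel /e/ (a non-high vowel) → -aka → *efeaka*.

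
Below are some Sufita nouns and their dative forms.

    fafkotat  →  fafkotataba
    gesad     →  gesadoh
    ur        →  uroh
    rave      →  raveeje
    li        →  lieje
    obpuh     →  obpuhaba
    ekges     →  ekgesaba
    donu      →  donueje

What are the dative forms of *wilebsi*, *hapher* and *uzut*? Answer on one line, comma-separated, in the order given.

wilebsieje, hapheroh, uzutaba

The suffix is conditioned by the final sound: -aba when the stem ends in a voiceless consonant (*fafkotat*, *obpuh*, *ekges*); -oh when the stem ends in a voiced consonant (*gesad*, *ur*); -eje when the stem ends in a vowel (*rave*, *li*, *donu*).
*wilebsi* — final sound /i/ (a vowel) → -eje → *wilebsieje*.
Since the final sound of *hapher* is /r/ (a voiced consonant), it takes -oh, giving *hapheroh*.
The final sound of *uzut* is /t/, which is a voiceless consonant, so the suffix is -aba, giving *uzutaba*.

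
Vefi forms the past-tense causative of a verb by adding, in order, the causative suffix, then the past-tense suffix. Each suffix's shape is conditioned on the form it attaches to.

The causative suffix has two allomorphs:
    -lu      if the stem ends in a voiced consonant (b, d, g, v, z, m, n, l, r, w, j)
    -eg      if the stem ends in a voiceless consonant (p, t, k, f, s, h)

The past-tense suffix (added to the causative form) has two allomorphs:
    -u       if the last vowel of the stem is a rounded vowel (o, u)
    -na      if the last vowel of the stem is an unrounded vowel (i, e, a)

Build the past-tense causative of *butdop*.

butdopegna

The final consonant of *butdop* is /p/, which is voiceless, so the causative suffix is -eg, giving *butdopeg*.
The last vowel of the causative form *butdopeg* is /e/, which is an unrounded vowel, so the past-tense suffix is -na, giving *butdopegna*.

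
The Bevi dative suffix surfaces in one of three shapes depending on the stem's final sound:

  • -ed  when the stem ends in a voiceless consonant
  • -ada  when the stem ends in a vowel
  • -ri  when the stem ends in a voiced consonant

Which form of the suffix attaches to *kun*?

*kun*: final sound = /n/, a voiced consonant → -ri.

-ri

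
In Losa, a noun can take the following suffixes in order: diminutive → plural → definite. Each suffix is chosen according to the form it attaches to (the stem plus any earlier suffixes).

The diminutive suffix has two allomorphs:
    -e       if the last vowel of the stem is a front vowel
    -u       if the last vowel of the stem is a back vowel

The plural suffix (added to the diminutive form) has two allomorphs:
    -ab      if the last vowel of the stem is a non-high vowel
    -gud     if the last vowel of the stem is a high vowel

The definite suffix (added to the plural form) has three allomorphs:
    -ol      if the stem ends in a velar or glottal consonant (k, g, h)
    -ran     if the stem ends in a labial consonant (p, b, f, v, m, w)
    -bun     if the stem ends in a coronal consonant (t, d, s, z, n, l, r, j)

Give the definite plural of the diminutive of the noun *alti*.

The last vowel of *alti* is /i/, which is a front vowel, so the diminutive suffix is -e, giving *altie*.
Since the last vowel of the diminutive form *altie* is /e/ (a non-high vowel), it takes -ab, giving *altieab*.
The plural form *altieab*: final consonant = /b/, labial → -ran → *altieabran*.

altieabran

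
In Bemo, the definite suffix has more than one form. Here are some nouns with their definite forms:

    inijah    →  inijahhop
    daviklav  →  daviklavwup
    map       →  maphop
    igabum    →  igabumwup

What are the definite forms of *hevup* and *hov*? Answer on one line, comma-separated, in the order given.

hevuphop, hovwup

The pattern is voicing of the final consonant: -hop when the stem ends in a voiceless consonant (*inijah*, *map*); -wup when the stem ends in a voiced consonant (*daviklav*, *igabum*).
*hevup*: final consonant = /p/, voiceless → -hop → *hevuphop*.
*hov*: final consonant = /v/, voiced → -wup → *hovwup*.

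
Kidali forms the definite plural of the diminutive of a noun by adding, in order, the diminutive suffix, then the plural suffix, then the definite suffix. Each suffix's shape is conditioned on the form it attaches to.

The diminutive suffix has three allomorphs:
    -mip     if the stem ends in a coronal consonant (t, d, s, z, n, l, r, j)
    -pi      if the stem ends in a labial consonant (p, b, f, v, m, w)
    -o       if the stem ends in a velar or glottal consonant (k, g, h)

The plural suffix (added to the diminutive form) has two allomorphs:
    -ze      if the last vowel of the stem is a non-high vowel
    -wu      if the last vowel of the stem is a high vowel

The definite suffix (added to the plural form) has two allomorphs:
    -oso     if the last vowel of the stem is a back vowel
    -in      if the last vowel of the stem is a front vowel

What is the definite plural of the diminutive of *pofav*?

Since the final consonant of *pofav* is /v/ (labial), it takes -pi, giving *pofavpi*.
The diminutive form *pofavpi* — last vowel /i/ (a high vowel) → -wu → *pofavpiwu*.
The last vowel of the plural form *pofavpiwu* is /u/, which is a back vowel, so the definite suffix is -oso, giving *pofavpiwuoso*.

pofavpiwuoso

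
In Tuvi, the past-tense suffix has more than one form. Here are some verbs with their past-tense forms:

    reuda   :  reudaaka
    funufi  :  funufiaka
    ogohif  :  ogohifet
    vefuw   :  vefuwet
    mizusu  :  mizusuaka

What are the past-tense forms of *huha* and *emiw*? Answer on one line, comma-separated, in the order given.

huhaaka, emiwet

Looking at the final sound of each stem: -et when the stem ends in a consonant (*ogohif*, *vefuw*); -aka when the stem ends in a vowel (*reuda*, *funufi*, *mizusu*).
The final sound of *huha* is /a/, which is a vowel, so the suffix is -aka, giving *huhaaka*.
*emiw* — final sound /w/ (a consonant) → -et → *emiwet*.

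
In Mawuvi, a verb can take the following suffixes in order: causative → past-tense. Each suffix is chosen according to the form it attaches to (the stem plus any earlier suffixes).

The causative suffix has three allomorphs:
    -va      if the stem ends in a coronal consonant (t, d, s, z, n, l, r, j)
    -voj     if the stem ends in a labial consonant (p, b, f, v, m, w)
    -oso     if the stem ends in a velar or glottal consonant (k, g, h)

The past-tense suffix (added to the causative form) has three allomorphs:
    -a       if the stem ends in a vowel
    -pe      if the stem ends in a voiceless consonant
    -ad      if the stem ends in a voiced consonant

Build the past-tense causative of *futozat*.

The final consonant of *futozat* is /t/, which is coronal, so the causative suffix is -va, giving *futozatva*.
The causative form *futozatva* — final sound /a/ (a vowel) → -a → *futozatvaa*.

futozatvaa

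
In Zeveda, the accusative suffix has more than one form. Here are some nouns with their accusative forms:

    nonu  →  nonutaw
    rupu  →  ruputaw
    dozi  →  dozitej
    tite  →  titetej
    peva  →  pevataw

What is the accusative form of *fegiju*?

The alternation tracks the last vowel of the stem — -tej when the last vowel of the stem is a front vowel (*dozi*, *tite*); -taw when the last vowel of the stem is a back vowel (*nonu*, *rupu*, *peva*).
*fegiju*: last vowel = /u/, a back vowel → -taw → *fegijutaw*.

fegijutaw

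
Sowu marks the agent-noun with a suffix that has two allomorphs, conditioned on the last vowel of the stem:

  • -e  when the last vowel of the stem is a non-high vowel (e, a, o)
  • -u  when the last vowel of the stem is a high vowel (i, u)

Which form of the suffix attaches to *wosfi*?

-u

*wosfi*: last vowel = /i/, a high vowel → -u.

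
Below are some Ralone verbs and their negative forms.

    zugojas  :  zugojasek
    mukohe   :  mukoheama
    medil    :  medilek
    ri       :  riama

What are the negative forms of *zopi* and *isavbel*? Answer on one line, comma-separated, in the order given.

The pattern is consonant vs. vowel: -ek when the stem ends in a consonant (*zugojas*, *medil*); -ama when the stem ends in a vowel (*mukohe*, *ri*).
Since the final sound of *zopi* is /i/ (a vowel), it takes -ama, giving *zopiama*.
The final sound of *isavbel* is /l/, which is a consonant, so the suffix is -ek, giving *isavbelek*.

zopiama, isavbelek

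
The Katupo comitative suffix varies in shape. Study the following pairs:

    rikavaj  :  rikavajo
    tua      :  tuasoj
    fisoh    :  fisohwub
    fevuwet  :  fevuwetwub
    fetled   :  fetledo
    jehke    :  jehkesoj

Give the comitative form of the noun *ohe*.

The alternation tracks the final sound of the stem — -wub when the stem ends in a voiceless consonant (*fisoh*, *fevuwet*); -o when the stem ends in a voiced consonant (*rikavaj*, *fetled*); -soj when the stem ends in a vowel (*tua*, *jehke*).
The final sound of *ohe* is /e/, which is a vowel, so the suffix is -soj, giving *ohesoj*.

ohesoj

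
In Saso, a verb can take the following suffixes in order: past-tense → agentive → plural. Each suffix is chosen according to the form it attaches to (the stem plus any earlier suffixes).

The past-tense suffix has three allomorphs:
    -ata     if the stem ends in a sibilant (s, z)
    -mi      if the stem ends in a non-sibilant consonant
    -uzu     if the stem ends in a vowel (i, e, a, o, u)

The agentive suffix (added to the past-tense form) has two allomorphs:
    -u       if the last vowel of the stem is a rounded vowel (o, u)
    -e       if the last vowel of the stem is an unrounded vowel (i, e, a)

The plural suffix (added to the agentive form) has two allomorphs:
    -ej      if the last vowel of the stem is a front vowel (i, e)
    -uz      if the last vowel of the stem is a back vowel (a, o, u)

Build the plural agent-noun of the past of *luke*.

The final sound of *luke* is /e/, which is a vowel, so the past-tense suffix is -uzu, giving *lukeuzu*.
The past-tense form *lukeuzu* — last vowel /u/ (a rounded vowel) → -u → *lukeuzuu*.
Since the last vowel of the agentive form *lukeuzuu* is /u/ (a back vowel), it takes -uz, giving *lukeuzuuuz*.

lukeuzuuuz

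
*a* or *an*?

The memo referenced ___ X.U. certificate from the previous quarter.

The indefinite article is chosen by the initial *sound* of the following word, not its spelling.
The initialism *X.U.* is read letter by letter; the first letter, X, is pronounced /ɛks/, which begins with a vowel sound.
So the article is *an*: The memo referenced an X.U. certificate from the previous quarter.

an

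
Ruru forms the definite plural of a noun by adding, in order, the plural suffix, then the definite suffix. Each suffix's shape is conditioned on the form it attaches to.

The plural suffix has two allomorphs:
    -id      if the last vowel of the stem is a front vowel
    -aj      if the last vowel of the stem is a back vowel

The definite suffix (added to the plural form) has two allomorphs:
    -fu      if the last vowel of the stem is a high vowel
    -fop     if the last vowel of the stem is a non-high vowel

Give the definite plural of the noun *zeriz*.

*zeriz* — last vowel /i/ (a front vowel) → -id → *zerizid*.
The last vowel of the plural form *zerizid* is /i/, which is a high vowel, so the definite suffix is -fu, giving *zerizidfu*.

zerizidfu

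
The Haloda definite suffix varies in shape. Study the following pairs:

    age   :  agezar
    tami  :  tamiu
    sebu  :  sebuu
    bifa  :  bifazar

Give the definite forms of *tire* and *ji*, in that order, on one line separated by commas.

The alternation tracks the last vowel of the stem — -u when the last vowel of the stem is a high vowel (*tami*, *sebu*); -zar when the last vowel of the stem is a non-high vowel (*age*, *bifa*).
Since the last vowel of *tire* is /e/ (a non-high vowel), it takes -zar, giving *tirezar*.
*ji*: last vowel = /i/, a high vowel → -u → *jiu*.

tirezar, jiu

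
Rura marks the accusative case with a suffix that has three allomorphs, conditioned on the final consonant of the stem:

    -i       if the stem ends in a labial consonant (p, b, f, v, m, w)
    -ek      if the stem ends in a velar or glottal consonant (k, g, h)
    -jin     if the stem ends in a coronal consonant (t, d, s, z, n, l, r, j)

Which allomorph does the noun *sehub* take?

*sehub* — final consonant /b/ (labial) → -i.

-i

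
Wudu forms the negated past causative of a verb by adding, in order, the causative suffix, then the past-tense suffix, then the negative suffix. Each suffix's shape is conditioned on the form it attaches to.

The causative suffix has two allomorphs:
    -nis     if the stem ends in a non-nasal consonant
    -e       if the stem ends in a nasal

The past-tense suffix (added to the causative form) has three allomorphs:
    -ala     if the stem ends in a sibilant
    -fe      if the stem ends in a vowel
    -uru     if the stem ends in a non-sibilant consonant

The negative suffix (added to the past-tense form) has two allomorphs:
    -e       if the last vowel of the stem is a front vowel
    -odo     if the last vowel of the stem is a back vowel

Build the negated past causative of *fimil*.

*fimil* — final consonant /l/ (non-nasal) → -nis → *fimilnis*.
The final sound of the causative form *fimilnis* is /s/, which is a sibilant, so the past-tense suffix is -ala, giving *fimilnisala*.
Since the last vowel of the past-tense form *fimilnisala* is /a/ (a back vowel), it takes -odo, giving *fimilnisalaodo*.

fimilnisalaodo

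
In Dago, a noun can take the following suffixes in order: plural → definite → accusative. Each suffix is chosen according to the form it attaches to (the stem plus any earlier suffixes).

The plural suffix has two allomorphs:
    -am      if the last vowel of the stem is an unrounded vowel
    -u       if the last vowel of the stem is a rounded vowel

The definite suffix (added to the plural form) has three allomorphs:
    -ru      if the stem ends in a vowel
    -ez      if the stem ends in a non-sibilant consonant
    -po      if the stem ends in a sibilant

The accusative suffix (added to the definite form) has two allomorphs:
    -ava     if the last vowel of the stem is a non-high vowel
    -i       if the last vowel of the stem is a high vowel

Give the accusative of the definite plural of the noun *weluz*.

weluzurui

The last vowel of *weluz* is /u/, which is a rounded vowel, so the plural suffix is -u, giving *weluzu*.
The plural form *weluzu*: final sound = /u/, a vowel → -ru → *weluzuru*.
The definite form *weluzuru*: last vowel = /u/, a high vowel → -i → *weluzurui*.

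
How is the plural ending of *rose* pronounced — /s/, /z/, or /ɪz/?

/ɪz/

The stem *rose* ends in a sibilant (/s, z, ʃ, ʒ, tʃ, dʒ/).
The plural suffix surfaces as /ɪz/ after sibilants, /s/ after other voiceless consonants, and /z/ after other voiced sounds.
So the plural -s on *rose* is pronounced /ɪz/.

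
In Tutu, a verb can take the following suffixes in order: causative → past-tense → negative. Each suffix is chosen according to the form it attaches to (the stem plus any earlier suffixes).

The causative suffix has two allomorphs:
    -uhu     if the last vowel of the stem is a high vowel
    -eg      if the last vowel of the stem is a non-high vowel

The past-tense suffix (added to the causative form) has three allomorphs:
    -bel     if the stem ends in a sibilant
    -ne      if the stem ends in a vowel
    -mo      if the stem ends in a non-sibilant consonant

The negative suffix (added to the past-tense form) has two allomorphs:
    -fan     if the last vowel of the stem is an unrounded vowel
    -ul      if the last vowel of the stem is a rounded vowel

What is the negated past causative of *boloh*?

bolohegmoul

The last vowel of *boloh* is /o/, which is a non-high vowel, so the causative suffix is -eg, giving *boloheg*.
The causative form *boloheg*: final sound = /g/, a non-sibilant consonant → -mo → *bolohegmo*.
The last vowel of the past-tense form *bolohegmo* is /o/, which is a rounded vowel, so the negative suffix is -ul, giving *bolohegmoul*.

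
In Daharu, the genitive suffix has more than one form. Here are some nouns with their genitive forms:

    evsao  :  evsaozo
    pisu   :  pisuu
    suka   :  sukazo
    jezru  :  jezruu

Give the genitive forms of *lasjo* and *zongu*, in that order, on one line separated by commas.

lasjozo, zonguu

The pattern is height harmony: -u when the last vowel of the stem is a high vowel (*pisu*, *jezru*); -zo when the last vowel of the stem is a non-high vowel (*evsao*, *suka*).
The last vowel of *lasjo* is /o/, which is a non-high vowel, so the suffix is -zo, giving *lasjozo*.
Since the last vowel of *zongu* is /u/ (a high vowel), it takes -u, giving *zonguu*.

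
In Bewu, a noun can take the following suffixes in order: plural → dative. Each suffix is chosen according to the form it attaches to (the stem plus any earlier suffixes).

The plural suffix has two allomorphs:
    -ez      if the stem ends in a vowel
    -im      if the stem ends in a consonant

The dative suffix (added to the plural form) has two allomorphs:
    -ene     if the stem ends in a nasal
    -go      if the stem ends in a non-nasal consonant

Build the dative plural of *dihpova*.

*dihpova* — final sound /a/ (a vowel) → -ez → *dihpovaez*.
The final consonant of the plural form *dihpovaez* is /z/, which is non-nasal, so the dative suffix is -go, giving *dihpovaezgo*.

dihpovaezgo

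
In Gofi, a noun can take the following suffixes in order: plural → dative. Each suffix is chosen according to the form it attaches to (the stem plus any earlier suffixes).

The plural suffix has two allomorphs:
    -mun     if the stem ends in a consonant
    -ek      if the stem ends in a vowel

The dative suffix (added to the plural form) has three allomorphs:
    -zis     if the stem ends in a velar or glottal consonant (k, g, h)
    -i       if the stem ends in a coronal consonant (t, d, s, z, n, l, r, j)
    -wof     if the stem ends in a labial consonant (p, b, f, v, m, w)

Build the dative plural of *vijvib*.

vijvibmuni

*vijvib* — final sound /b/ (a consonant) → -mun → *vijvibmun*.
The plural form *vijvibmun*: final consonant = /n/, coronal → -i → *vijvibmuni*.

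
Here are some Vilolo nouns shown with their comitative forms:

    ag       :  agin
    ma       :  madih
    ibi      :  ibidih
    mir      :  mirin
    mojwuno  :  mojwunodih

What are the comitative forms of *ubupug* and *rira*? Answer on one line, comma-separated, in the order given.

ubupugin, riradih

The alternation tracks the final sound of the stem — -in when the stem ends in a consonant (*ag*, *mir*); -dih when the stem ends in a vowel (*ma*, *ibi*, *mojwuno*).
Since the final sound of *ubupug* is /g/ (a consonant), it takes -in, giving *ubupugin*.
*rira*: final sound = /a/, a vowel → -dih → *riradih*.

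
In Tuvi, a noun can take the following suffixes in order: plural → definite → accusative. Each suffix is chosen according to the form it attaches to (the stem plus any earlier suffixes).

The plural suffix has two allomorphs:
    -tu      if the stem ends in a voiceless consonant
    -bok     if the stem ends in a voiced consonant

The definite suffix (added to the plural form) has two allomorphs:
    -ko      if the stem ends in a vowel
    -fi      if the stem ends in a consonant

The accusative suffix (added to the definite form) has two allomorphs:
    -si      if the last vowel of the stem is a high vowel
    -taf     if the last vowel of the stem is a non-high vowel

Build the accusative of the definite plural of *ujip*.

ujiptukotaf

*ujip* — final consonant /p/ (voiceless) → -tu → *ujiptu*.
Since the final sound of the plural form *ujiptu* is /u/ (a vowel), it takes -ko, giving *ujiptuko*.
The last vowel of the definite form *ujiptuko* is /o/, which is a non-high vowel, so the accusative suffix is -taf, giving *ujiptukotaf*.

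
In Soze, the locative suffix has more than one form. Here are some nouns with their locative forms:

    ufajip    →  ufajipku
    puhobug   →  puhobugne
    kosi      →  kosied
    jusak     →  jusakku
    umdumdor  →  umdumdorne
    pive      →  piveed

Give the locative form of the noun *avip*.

avipku

Looking at the final sound of each stem: -ku when the stem ends in a voiceless consonant (*ufajip*, *jusak*); -ne when the stem ends in a voiced consonant (*puhobug*, *umdumdor*); -ed when the stem ends in a vowel (*kosi*, *pive*).
*avip* — final sound /p/ (a voiceless consonant) → -ku → *avipku*.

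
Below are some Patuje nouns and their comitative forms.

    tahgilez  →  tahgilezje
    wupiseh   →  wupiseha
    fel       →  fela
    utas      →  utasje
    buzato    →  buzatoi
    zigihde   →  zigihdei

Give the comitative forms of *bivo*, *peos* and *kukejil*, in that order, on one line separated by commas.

bivoi, peosje, kukejila

The pattern is sibilance of the final sound: -je when the stem ends in a sibilant (*tahgilez*, *utas*); -a when the stem ends in a non-sibilant consonant (*wupiseh*, *fel*); -i when the stem ends in a vowel (*buzato*, *zigihde*).
*bivo* — final sound /o/ (a vowel) → -i → *bivoi*.
Since the final sound of *peos* is /s/ (a sibilant), it takes -je, giving *peosje*.
*kukejil*: final sound = /l/, a non-sibilant consonant → -a → *kukejila*.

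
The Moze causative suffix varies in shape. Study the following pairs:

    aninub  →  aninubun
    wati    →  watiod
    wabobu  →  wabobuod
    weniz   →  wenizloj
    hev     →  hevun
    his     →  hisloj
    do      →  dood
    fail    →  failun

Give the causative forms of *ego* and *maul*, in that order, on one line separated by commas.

egood, maulun

The alternation tracks the final sound of the stem — -loj when the stem ends in a sibilant (*weniz*, *his*); -un when the stem ends in a non-sibilant consonant (*aninub*, *hev*, *fail*); -od when the stem ends in a vowel (*wati*, *wabobu*, *do*).
*ego*: final sound = /o/, a vowel → -od → *egood*.
The final sound of *maul* is /l/, which is a non-sibilant consonant, so the suffix is -un, giving *maulun*.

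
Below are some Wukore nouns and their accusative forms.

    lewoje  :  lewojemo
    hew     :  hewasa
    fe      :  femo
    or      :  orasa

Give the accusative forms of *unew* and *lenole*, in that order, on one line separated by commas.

The suffix is conditioned by the final sound: -asa when the stem ends in a consonant (*hew*, *or*); -mo when the stem ends in a vowel (*lewoje*, *fe*).
Since the final sound of *unew* is /w/ (a consonant), it takes -asa, giving *unewasa*.
Since the final sound of *lenole* is /e/ (a vowel), it takes -mo, giving *lenolemo*.

unewasa, lenolemo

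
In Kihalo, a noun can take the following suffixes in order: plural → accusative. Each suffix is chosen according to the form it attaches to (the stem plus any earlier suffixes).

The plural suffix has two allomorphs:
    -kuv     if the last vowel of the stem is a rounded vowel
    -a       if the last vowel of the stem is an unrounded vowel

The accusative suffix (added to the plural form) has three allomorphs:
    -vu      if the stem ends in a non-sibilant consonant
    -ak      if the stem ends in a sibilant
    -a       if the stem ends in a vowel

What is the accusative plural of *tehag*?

The last vowel of *tehag* is /a/, which is an unrounded vowel, so the plural suffix is -a, giving *tehaga*.
The plural form *tehaga* — final sound /a/ (a vowel) → -a → *tehagaa*.

tehagaa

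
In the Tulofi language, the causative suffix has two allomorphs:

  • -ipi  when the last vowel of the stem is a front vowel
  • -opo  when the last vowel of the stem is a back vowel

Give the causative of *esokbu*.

esokbuopo

The last vowel of *esokbu* is /u/, which is a back vowel, so the suffix is -opo, giving *esokbuopo*.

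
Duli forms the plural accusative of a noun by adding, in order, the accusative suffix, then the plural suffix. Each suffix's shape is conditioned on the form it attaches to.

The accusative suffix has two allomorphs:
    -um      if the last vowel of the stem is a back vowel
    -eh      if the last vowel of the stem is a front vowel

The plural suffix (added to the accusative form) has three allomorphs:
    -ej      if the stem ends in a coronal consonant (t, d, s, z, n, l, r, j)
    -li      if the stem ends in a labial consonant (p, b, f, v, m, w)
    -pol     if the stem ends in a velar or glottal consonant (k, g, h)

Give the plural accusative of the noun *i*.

The last vowel of *i* is /i/, which is a front vowel, so the accusative suffix is -eh, giving *ieh*.
Since the final consonant of the accusative form *ieh* is /h/ (velar/glottal), it takes -pol, giving *iehpol*.

iehpol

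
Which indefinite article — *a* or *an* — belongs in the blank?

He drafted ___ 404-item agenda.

The indefinite article is chosen by the initial *sound* of the following word, not its spelling.
The number *404* is spoken "four hundred …", beginning with /fɔr/ — a consonant sound.
So the article is *a*: He drafted a 404-item agenda.

a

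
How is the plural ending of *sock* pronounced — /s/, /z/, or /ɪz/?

/s/

The stem *sock* ends in a voiceless non-sibilant consonant.
The plural suffix surfaces as /ɪz/ after sibilants, /s/ after other voiceless consonants, and /z/ after other voiced sounds.
So the plural -s on *sock* is pronounced /s/.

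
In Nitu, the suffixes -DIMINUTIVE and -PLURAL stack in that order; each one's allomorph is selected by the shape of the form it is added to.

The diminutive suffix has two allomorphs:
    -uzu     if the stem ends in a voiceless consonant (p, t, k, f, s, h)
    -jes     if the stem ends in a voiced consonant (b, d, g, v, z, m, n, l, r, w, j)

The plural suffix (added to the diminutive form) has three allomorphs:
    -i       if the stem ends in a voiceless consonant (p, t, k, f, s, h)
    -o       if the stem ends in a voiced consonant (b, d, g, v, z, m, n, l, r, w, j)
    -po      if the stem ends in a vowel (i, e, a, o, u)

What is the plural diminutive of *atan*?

Since the final consonant of *atan* is /n/ (voiced), it takes -jes, giving *atanjes*.
The final sound of the diminutive form *atanjes* is /s/, which is a voiceless consonant, so the plural suffix is -i, giving *atanjesi*.

atanjesi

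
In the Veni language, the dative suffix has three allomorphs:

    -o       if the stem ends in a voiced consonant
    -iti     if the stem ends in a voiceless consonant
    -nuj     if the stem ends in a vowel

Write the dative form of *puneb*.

punebo

*puneb*: final sound = /b/, a voiced consonant → -o → *punebo*.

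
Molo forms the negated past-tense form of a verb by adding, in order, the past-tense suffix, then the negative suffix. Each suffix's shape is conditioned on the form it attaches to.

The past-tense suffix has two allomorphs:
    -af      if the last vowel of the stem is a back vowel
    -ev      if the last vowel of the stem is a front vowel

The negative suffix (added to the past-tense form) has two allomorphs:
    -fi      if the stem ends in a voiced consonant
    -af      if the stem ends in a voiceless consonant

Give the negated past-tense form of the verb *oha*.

The last vowel of *oha* is /a/, which is a back vowel, so the past-tense suffix is -af, giving *ohaaf*.
The final consonant of the past-tense form *ohaaf* is /f/, which is voiceless, so the negative suffix is -af, giving *ohaafaf*.

ohaafaf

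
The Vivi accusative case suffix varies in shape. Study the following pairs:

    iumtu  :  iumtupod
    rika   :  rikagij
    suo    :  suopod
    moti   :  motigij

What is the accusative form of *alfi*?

alfigij

The suffix is conditioned by the last vowel: -pod when the last vowel of the stem is a rounded vowel (*iumtu*, *suo*); -gij when the last vowel of the stem is an unrounded vowel (*rika*, *moti*).
*alfi*: last vowel = /i/, an unrounded vowel → -gij → *alfigij*.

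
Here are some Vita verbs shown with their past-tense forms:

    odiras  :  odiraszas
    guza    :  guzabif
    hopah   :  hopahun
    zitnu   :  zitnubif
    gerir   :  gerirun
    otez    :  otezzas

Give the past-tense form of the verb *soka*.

The pattern is sibilance of the final sound: -zas when the stem ends in a sibilant (*odiras*, *otez*); -un when the stem ends in a non-sibilant consonant (*hopah*, *gerir*); -bif when the stem ends in a vowel (*guza*, *zitnu*).
*soka*: final sound = /a/, a vowel → -bif → *sokabif*.

sokabif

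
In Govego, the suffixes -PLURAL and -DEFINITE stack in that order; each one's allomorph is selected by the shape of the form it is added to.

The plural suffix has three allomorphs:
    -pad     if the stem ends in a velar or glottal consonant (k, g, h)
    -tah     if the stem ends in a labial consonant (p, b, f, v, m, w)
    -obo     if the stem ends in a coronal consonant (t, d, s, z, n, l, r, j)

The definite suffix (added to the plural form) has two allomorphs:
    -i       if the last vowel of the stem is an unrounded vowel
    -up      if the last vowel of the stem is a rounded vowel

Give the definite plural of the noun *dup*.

Since the final consonant of *dup* is /p/ (labial), it takes -tah, giving *duptah*.
The plural form *duptah*: last vowel = /a/, an unrounded vowel → -i → *duptahi*.

duptahi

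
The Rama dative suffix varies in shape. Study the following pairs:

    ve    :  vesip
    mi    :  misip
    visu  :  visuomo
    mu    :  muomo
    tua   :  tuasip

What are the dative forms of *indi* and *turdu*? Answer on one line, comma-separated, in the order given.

indisip, turduomo

The alternation tracks the last vowel of the stem — -omo when the last vowel of the stem is a rounded vowel (*visu*, *mu*); -sip when the last vowel of the stem is an unrounded vowel (*ve*, *mi*, *tua*).
The last vowel of *indi* is /i/, which is an unrounded vowel, so the suffix is -sip, giving *indisip*.
The last vowel of *turdu* is /u/, which is a rounded vowel, so the suffix is -omo, giving *turduomo*.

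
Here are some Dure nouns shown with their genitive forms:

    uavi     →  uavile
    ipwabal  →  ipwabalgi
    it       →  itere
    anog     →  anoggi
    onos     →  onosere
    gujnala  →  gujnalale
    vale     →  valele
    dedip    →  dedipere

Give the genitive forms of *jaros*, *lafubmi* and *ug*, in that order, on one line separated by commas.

jarosere, lafubmile, uggi

The suffix is conditioned by the final sound: -ere when the stem ends in a voiceless consonant (*it*, *onos*, *dedip*); -gi when the stem ends in a voiced consonant (*ipwabal*, *anog*); -le when the stem ends in a vowel (*uavi*, *gujnala*, *vale*).
Since the final sound of *jaros* is /s/ (a voiceless consonant), it takes -ere, giving *jarosere*.
*lafubmi*: final sound = /i/, a vowel → -le → *lafubmile*.
The final sound of *ug* is /g/, which is a voiced consonant, so the suffix is -gi, giving *uggi*.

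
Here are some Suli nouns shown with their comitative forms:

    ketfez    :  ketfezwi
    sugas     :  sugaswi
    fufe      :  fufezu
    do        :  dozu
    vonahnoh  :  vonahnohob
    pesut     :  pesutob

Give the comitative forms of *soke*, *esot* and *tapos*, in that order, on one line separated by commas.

sokezu, esotob, taposwi

The pattern is sibilance of the final sound: -wi when the stem ends in a sibilant (*ketfez*, *sugas*); -ob when the stem ends in a non-sibilant consonant (*vonahnoh*, *pesut*); -zu when the stem ends in a vowel (*fufe*, *do*).
Since the final sound of *soke* is /e/ (a vowel), it takes -zu, giving *sokezu*.
*esot* — final sound /t/ (a non-sibilant consonant) → -ob → *esotob*.
The final sound of *tapos* is /s/, which is a sibilant, so the suffix is -wi, giving *taposwi*.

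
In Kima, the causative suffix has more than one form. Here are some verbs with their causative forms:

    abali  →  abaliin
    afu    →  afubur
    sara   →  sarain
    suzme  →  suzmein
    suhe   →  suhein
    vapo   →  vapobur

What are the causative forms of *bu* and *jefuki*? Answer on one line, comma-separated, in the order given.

Looking at the last vowel of each stem: -bur when the last vowel of the stem is a rounded vowel (*afu*, *vapo*); -in when the last vowel of the stem is an unrounded vowel (*abali*, *sara*, *suzme*, *suhe*).
Since the last vowel of *bu* is /u/ (a rounded vowel), it takes -bur, giving *bubur*.
Since the last vowel of *jefuki* is /i/ (an unrounded vowel), it takes -in, giving *jefukiin*.

bubur, jefukiin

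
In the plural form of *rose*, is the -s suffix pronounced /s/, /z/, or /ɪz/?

The stem *rose* ends in a sibilant (/s, z, ʃ, ʒ, tʃ, dʒ/).
The plural suffix surfaces as /ɪz/ after sibilants, /s/ after other voiceless consonants, and /z/ after other voiced sounds.
So the plural -s on *rose* is pronounced /ɪz/.

/ɪz/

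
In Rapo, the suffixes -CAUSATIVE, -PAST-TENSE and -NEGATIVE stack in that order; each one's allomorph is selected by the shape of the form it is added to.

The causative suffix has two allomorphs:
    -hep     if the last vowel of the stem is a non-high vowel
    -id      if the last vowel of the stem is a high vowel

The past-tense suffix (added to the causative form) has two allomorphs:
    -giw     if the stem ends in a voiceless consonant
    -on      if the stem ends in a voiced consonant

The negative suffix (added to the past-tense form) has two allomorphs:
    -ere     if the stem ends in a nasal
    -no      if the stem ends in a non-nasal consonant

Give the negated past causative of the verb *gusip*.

*gusip* — last vowel /i/ (a high vowel) → -id → *gusipid*.
The causative form *gusipid*: final consonant = /d/, voiced → -on → *gusipidon*.
Since the final consonant of the past-tense form *gusipidon* is /n/ (a nasal), it takes -ere, giving *gusipidonere*.

gusipidonere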